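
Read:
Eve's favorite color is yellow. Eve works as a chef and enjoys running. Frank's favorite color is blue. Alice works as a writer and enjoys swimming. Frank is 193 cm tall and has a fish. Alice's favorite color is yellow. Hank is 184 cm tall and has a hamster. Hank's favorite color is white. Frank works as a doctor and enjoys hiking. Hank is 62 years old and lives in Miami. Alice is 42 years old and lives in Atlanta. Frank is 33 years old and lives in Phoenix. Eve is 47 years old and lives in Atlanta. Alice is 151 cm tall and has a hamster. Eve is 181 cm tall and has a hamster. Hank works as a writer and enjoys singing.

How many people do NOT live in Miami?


Not in Miami: 3

3


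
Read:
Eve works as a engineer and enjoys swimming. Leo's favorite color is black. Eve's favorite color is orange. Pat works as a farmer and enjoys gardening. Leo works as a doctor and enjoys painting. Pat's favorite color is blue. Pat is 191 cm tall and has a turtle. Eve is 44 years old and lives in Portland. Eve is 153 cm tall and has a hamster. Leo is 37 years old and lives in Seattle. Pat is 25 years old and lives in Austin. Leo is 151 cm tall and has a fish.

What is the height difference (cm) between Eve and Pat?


|153 - 191| = 38

38


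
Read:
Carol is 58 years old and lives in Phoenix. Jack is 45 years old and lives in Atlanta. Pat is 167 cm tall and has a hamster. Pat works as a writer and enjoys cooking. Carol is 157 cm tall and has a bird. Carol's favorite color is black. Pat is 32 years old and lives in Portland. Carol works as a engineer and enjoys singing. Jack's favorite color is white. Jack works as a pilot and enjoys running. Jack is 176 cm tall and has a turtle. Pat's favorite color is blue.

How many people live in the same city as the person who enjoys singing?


Person with hobby singing is Carol, city Phoenix. Count = 1

1


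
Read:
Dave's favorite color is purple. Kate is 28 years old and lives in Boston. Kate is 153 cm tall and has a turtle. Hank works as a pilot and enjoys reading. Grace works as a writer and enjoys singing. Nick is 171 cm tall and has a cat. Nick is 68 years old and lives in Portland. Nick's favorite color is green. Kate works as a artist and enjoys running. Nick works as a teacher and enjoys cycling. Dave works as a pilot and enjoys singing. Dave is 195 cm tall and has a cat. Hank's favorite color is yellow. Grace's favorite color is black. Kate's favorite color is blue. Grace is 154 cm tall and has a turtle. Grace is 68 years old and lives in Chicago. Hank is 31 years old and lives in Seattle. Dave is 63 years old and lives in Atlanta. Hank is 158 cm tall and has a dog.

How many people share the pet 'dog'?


Count: 1

1


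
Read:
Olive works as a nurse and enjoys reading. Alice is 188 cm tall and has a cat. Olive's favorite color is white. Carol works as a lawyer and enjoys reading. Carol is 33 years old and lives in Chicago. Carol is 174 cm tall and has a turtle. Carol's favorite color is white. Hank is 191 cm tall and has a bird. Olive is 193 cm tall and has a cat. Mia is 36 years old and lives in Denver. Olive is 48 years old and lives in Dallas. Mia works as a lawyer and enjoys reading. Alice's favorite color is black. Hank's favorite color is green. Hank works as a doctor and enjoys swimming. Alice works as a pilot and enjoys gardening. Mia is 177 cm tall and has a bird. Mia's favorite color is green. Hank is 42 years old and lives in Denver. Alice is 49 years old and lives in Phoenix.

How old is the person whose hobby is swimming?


Person with hobby=swimming is Hank, age 42

42


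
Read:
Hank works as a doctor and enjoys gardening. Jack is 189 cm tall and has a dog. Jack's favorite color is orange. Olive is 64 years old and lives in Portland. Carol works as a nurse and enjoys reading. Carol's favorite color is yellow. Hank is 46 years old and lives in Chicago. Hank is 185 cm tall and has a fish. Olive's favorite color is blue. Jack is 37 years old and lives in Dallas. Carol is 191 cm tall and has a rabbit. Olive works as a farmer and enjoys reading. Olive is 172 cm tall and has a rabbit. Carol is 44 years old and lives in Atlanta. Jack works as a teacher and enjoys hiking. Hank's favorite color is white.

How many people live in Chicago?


Count in Chicago: 1

1


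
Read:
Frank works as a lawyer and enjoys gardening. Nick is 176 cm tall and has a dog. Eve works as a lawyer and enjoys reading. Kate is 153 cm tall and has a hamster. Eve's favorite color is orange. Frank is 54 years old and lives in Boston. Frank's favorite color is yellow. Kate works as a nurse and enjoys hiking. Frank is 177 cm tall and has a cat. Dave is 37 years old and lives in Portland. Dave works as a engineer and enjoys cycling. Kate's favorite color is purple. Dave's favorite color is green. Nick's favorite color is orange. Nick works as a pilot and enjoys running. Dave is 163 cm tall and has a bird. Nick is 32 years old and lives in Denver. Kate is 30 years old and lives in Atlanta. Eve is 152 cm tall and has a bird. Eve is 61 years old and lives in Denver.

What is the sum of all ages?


54+32+37+61+30 = 214

214


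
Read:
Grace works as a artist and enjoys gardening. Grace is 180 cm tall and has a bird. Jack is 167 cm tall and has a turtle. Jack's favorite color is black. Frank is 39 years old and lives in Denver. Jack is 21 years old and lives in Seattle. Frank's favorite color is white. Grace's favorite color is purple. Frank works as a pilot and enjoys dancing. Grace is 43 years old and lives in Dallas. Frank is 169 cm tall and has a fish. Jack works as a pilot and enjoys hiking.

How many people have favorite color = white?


Count: 1

1


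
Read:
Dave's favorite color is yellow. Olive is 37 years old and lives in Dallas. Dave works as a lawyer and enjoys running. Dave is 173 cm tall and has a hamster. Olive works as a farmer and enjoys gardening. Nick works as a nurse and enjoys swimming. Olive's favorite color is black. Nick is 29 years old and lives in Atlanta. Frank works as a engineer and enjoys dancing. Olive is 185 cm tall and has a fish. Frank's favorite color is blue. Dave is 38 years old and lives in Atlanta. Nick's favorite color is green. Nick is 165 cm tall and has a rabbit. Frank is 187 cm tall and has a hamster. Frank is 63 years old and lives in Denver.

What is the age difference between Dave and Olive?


|38 - 37| = 1

1


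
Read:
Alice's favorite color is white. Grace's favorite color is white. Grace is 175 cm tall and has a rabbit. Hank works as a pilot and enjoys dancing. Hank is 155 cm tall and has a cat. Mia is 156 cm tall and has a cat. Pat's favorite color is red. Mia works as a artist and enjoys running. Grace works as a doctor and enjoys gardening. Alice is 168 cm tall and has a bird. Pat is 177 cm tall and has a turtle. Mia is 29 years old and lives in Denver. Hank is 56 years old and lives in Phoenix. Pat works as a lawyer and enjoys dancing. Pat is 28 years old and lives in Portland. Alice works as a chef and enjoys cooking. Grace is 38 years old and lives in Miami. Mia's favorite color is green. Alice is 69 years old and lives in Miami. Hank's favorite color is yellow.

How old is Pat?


Pat is 28 years old

28


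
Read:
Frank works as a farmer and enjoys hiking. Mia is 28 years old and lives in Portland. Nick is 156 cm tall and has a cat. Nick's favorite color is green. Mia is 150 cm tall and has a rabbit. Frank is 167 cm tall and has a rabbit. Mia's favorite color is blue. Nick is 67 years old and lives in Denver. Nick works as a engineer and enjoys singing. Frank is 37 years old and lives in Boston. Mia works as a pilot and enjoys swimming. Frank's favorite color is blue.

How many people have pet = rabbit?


Count: 2

2


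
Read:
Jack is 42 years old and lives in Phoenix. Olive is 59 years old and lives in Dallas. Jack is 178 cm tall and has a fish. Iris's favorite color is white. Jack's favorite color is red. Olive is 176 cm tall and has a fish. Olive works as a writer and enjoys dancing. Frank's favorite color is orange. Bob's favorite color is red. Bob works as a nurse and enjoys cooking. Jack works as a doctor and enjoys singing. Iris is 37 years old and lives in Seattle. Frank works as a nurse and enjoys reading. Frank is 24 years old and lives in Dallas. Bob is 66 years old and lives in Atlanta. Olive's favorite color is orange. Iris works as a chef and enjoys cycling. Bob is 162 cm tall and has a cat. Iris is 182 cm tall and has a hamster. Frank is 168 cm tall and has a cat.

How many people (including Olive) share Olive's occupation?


Olive is a writer. Count = 1

1


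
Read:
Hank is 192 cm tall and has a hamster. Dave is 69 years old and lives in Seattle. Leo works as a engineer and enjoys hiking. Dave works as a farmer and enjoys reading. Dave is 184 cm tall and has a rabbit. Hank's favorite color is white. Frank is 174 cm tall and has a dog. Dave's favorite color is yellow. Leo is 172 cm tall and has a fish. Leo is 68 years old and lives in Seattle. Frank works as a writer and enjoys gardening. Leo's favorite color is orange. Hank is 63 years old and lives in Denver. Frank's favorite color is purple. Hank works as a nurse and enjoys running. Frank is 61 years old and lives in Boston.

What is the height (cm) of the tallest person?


Tallest: Hank at 192 cm

192


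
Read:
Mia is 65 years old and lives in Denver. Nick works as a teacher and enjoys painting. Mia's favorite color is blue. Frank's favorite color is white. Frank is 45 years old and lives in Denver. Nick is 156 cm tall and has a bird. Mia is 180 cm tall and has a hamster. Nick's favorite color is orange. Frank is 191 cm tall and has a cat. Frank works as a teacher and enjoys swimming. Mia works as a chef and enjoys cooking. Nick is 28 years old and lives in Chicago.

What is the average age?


Sum=138, n=3, avg=46

46


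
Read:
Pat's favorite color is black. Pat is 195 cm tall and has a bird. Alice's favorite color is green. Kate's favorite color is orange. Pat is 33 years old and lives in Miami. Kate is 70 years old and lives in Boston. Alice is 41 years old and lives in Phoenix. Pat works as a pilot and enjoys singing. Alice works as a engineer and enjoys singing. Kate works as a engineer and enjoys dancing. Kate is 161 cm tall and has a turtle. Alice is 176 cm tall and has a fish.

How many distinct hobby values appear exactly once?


Unique hobby values: 1

1


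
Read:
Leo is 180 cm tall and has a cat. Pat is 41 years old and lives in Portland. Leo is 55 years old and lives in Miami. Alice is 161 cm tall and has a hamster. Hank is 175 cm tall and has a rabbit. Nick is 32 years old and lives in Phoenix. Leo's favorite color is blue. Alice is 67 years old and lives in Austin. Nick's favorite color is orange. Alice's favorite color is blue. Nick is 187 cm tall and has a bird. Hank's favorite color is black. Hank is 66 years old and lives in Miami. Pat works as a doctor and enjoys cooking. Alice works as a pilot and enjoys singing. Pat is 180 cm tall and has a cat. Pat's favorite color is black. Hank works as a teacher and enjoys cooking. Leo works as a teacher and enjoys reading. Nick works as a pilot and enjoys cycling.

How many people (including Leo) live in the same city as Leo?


Leo lives in Miami. Count = 2

2


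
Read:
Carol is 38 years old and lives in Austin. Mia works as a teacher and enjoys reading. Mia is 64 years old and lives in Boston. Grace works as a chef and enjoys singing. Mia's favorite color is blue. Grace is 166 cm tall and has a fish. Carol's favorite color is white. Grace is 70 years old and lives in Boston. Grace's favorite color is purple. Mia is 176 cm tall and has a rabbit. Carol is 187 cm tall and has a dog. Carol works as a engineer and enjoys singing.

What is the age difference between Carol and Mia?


|38 - 64| = 26

26


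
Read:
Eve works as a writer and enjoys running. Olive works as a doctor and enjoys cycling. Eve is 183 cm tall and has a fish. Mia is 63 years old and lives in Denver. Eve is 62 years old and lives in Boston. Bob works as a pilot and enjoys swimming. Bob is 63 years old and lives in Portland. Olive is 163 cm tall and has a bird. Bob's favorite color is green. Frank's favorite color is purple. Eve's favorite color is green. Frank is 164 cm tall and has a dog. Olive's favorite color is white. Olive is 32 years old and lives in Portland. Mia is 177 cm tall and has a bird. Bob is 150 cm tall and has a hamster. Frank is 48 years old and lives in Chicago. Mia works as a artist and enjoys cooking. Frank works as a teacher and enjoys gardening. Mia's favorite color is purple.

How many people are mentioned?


People: Eve, Frank, Mia, Bob, Olive. Count = 5

5


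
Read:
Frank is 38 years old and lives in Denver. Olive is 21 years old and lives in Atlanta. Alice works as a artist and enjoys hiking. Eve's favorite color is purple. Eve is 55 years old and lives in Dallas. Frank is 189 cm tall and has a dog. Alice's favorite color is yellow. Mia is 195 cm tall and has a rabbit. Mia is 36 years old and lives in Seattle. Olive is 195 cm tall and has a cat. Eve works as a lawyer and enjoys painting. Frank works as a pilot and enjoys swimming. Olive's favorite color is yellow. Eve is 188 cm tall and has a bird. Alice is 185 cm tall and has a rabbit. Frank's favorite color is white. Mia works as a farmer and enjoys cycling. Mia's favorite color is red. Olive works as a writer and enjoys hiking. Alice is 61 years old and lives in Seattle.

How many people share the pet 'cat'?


Count: 1

1


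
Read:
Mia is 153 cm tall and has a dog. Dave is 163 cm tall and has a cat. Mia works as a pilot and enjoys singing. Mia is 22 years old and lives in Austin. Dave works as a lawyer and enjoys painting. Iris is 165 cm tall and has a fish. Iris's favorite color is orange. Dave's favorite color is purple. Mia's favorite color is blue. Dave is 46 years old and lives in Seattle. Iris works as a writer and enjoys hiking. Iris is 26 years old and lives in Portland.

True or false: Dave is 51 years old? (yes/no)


Dave is actually 46. no

no


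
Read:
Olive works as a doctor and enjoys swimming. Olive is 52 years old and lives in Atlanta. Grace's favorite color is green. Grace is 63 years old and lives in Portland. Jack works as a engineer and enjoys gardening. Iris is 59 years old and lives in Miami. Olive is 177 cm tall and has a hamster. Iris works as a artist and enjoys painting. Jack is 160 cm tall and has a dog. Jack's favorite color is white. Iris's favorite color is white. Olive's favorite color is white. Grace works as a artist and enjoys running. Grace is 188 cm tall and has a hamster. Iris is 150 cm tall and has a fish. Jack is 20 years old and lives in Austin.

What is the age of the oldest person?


Oldest: Grace at 63

63


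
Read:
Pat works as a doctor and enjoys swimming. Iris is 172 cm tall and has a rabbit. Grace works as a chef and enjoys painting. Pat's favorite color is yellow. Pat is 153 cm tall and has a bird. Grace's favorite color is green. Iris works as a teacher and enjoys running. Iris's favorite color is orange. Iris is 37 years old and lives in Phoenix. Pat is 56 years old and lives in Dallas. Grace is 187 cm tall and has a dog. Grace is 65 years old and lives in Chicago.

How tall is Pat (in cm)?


Pat is 153 cm tall

153


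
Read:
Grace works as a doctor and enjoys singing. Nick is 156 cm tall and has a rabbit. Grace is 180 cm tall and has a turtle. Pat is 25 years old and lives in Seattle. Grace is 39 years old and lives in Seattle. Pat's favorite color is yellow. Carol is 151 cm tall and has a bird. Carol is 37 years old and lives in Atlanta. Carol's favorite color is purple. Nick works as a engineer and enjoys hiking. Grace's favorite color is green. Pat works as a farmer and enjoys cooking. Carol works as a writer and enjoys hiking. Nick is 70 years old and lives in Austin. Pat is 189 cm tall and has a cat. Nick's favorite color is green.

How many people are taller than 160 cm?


Taller than 160: 2

2


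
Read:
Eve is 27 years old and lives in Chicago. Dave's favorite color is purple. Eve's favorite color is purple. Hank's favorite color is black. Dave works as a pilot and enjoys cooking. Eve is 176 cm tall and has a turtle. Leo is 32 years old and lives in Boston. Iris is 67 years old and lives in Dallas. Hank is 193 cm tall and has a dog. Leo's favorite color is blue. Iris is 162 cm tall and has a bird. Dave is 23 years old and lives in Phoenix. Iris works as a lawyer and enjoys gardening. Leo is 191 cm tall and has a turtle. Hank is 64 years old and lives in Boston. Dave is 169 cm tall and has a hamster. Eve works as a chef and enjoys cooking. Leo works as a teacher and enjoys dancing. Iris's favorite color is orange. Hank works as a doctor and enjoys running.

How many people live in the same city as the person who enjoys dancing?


Person with hobby dancing is Leo, city Boston. Count = 2

2


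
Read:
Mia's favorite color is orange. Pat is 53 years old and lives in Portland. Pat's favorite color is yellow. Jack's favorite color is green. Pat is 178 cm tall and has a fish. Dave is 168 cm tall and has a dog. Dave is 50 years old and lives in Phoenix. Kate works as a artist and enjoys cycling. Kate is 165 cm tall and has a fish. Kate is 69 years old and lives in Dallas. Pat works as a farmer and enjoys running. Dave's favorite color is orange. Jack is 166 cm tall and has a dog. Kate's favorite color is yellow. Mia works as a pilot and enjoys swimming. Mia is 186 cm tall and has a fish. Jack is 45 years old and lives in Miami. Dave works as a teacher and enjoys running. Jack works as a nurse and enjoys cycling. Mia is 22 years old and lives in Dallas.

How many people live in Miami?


Count in Miami: 1

1


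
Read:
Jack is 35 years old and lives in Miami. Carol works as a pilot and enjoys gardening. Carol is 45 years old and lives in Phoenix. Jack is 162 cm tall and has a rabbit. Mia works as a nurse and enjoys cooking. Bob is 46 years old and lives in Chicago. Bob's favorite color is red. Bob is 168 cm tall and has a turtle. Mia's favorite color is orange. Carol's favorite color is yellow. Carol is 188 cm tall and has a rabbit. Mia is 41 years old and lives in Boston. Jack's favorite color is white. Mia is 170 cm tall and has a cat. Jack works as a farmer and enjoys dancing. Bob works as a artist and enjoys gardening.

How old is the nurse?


The nurse is Mia, age 41

41


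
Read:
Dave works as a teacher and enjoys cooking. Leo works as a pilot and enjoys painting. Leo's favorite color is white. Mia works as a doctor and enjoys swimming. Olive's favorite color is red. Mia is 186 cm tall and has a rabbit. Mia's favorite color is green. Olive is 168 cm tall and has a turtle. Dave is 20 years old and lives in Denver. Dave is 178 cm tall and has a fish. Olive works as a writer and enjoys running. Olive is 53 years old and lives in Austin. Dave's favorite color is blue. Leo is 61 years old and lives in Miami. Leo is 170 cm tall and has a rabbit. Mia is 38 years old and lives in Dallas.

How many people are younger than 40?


Filter: 2

2


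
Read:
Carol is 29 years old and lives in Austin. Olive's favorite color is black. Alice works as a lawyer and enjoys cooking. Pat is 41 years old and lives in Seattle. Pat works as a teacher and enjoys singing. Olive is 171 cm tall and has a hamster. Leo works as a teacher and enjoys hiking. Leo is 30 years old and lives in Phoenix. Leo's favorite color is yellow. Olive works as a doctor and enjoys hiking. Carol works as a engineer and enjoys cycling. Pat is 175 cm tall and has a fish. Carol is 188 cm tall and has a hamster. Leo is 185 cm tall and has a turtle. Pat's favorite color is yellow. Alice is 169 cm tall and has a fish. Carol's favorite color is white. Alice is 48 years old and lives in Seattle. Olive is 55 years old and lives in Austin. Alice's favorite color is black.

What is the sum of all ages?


55+30+48+29+41 = 203

203


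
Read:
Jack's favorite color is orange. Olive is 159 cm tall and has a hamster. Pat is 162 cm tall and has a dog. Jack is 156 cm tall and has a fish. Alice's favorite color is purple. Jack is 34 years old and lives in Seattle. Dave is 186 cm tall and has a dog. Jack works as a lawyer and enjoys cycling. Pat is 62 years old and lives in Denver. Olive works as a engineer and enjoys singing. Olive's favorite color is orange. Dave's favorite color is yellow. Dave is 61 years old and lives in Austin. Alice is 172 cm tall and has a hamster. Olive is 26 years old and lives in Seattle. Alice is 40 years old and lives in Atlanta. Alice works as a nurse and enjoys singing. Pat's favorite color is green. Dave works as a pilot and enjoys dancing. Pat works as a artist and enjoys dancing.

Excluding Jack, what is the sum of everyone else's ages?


Sum (excluding Jack): 189

189


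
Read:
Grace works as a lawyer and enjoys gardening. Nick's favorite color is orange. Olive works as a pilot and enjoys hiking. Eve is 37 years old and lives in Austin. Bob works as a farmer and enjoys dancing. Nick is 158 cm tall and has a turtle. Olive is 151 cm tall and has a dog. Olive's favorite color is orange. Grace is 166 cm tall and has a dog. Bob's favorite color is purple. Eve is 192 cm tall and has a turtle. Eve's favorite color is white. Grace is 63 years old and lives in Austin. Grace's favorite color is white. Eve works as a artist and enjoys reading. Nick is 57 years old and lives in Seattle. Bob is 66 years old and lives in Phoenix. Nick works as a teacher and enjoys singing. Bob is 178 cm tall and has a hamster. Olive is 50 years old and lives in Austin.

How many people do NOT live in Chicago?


Not in Chicago: 5

5


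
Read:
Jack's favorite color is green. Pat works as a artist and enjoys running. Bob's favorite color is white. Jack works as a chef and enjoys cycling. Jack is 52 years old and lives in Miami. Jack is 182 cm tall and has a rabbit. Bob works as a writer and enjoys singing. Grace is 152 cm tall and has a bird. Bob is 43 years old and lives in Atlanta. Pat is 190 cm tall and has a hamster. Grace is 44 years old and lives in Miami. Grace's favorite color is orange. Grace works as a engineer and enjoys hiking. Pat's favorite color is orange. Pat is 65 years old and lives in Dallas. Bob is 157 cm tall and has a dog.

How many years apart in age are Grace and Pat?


44 vs 65, diff = 21

21


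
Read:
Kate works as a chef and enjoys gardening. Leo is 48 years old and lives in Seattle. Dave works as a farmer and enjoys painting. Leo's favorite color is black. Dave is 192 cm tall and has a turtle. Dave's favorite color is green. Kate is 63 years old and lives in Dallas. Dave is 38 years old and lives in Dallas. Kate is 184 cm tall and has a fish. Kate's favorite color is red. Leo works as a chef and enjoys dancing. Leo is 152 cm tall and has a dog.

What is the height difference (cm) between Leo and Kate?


|152 - 184| = 32

32


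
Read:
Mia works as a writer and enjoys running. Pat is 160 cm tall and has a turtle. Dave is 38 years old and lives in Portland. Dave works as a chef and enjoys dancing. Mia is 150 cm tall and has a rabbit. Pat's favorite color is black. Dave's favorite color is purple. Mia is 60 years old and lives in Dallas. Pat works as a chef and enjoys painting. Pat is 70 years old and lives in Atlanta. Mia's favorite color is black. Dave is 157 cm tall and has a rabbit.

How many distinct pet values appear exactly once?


Unique pet values: 1

1


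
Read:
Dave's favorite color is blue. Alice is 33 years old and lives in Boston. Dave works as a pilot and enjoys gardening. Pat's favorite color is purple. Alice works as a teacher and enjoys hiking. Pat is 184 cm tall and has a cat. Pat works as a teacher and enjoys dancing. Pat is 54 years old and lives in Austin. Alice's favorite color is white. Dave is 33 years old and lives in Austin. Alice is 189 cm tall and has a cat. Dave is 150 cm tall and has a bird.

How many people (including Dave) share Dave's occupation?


Dave is a pilot. Count = 1

1


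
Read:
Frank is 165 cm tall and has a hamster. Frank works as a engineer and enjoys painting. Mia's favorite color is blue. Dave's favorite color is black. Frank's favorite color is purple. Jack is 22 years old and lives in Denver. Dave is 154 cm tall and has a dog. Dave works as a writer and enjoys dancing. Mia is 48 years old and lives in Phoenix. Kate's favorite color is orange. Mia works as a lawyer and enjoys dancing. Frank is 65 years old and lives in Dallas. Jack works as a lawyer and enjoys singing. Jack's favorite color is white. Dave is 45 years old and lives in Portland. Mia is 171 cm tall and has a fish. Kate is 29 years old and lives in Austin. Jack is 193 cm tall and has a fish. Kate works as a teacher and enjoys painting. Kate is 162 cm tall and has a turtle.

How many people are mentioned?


People: Frank, Kate, Jack, Mia, Dave. Count = 5

5


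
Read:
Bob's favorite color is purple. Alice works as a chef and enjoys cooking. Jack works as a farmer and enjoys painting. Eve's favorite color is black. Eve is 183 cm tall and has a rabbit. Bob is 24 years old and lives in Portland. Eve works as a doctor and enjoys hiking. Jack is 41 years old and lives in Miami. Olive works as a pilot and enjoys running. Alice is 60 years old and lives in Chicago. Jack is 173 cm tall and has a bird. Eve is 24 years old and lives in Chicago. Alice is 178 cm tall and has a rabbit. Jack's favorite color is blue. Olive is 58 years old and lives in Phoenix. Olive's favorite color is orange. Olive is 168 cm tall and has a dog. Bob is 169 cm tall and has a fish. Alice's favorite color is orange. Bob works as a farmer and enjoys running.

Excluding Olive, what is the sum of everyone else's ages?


Sum (excluding Olive): 149

149


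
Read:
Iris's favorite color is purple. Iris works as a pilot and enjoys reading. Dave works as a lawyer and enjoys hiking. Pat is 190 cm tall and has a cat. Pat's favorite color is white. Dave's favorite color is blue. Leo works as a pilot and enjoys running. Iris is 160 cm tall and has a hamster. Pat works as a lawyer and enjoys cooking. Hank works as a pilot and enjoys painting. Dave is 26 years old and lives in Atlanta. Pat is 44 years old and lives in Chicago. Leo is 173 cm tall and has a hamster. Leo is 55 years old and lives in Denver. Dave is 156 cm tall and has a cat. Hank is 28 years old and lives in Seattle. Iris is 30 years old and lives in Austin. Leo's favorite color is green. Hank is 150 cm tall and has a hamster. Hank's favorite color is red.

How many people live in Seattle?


Count in Seattle: 1

1


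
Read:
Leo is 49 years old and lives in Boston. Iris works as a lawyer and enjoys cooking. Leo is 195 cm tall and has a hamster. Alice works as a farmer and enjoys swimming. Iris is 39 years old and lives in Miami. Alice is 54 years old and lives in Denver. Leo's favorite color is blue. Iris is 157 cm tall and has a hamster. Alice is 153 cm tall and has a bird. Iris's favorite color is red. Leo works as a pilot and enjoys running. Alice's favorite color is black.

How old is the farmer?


The farmer is Alice, age 54

54


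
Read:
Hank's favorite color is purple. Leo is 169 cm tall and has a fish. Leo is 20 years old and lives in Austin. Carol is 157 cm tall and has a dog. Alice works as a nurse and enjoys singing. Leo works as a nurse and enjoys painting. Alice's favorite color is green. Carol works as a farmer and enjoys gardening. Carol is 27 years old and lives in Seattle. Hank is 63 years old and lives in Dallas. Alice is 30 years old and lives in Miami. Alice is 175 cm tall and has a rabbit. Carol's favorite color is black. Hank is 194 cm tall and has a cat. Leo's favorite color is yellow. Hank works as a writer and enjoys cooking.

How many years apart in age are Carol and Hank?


27 vs 63, diff = 36

36


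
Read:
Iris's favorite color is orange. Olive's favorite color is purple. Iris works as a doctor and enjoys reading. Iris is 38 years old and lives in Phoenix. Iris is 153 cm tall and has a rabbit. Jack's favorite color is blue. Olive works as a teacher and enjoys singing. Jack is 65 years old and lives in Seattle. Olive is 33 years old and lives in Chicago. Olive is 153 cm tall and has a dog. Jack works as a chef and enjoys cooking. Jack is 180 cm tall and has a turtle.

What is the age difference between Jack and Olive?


|65 - 33| = 32

32


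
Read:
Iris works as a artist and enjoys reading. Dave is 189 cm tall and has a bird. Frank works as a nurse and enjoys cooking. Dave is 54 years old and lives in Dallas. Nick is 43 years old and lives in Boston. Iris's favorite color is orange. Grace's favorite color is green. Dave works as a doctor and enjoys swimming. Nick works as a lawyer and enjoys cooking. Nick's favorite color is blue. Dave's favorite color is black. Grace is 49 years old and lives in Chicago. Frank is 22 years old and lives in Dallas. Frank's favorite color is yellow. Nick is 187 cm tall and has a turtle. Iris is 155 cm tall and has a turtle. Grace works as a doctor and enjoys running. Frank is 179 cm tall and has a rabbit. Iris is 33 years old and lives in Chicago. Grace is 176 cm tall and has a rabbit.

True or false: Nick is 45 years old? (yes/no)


Nick is actually 43. no

no


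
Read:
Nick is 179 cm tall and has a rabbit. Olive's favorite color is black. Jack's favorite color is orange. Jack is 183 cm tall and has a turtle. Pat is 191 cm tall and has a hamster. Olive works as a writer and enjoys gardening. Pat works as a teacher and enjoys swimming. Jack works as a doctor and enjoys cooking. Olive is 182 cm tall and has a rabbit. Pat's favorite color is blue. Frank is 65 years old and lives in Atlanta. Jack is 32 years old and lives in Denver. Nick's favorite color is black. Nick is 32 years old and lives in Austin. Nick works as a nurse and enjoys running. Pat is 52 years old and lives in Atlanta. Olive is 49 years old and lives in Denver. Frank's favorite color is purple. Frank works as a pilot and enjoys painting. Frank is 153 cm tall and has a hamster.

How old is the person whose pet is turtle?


Person with pet=turtle is Jack, age 32

32


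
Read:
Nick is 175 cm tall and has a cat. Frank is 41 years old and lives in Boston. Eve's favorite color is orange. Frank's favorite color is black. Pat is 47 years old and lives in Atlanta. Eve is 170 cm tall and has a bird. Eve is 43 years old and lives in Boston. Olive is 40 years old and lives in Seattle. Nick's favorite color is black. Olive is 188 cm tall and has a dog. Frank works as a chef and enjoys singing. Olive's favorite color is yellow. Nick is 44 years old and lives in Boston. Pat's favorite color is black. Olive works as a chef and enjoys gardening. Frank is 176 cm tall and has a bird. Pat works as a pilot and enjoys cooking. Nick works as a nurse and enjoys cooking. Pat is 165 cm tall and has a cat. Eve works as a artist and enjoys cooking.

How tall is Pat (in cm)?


Pat is 165 cm tall

165


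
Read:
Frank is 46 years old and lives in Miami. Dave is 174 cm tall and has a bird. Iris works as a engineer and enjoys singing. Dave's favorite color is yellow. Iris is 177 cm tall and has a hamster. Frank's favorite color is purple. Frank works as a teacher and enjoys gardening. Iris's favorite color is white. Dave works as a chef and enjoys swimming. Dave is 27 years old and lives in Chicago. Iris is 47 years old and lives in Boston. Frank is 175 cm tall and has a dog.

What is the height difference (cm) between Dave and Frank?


|174 - 175| = 1

1


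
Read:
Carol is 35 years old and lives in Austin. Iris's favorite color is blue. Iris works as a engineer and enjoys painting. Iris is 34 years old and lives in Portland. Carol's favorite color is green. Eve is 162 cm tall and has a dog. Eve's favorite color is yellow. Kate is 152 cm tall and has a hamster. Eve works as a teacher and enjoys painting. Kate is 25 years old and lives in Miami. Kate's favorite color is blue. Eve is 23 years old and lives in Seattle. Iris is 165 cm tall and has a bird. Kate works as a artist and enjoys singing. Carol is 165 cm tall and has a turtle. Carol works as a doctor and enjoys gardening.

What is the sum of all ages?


23+34+35+25 = 117

117


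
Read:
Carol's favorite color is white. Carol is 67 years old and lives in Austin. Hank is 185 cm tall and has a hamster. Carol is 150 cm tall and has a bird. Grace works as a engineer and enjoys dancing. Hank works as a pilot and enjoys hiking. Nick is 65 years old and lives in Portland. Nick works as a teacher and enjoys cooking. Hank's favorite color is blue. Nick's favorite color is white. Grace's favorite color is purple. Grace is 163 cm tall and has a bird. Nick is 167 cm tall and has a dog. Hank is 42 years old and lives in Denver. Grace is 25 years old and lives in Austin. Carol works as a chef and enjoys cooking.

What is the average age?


Sum=199, n=4, avg=49.75

49.75


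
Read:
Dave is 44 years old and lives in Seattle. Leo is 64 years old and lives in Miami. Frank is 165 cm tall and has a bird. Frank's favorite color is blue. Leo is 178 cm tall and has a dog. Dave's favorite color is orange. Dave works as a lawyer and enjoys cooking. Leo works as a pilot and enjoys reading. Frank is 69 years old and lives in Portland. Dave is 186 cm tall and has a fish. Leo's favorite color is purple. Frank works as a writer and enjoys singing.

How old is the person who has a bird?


Person with bird is Frank, age 69

69


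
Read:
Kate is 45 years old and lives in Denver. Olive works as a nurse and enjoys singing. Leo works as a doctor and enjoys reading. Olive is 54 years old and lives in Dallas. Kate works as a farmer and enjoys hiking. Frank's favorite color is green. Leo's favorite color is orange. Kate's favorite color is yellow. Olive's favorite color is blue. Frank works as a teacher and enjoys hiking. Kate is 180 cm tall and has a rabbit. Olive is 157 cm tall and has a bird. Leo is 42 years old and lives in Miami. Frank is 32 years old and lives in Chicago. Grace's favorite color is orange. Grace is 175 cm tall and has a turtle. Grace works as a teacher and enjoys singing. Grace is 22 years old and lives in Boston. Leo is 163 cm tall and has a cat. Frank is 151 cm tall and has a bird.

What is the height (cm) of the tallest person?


Tallest: Kate at 180 cm

180


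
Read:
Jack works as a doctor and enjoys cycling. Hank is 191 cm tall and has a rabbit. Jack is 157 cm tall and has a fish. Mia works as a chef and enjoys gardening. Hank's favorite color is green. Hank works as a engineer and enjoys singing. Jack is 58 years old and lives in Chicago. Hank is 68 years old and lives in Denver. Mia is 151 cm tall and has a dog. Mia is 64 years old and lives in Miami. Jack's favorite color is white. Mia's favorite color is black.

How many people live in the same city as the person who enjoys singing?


Person with hobby singing is Hank, city Denver. Count = 1

1


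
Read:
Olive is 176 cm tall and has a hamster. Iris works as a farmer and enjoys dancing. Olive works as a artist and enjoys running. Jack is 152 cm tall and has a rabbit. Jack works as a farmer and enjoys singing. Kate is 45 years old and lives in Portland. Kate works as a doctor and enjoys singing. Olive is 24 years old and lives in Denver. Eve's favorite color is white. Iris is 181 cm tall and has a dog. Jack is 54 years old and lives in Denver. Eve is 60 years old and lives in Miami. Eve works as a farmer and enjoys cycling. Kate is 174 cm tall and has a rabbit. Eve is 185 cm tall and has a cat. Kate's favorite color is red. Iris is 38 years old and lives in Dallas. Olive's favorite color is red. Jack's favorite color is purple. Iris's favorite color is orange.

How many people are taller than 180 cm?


Taller than 180: 2

2


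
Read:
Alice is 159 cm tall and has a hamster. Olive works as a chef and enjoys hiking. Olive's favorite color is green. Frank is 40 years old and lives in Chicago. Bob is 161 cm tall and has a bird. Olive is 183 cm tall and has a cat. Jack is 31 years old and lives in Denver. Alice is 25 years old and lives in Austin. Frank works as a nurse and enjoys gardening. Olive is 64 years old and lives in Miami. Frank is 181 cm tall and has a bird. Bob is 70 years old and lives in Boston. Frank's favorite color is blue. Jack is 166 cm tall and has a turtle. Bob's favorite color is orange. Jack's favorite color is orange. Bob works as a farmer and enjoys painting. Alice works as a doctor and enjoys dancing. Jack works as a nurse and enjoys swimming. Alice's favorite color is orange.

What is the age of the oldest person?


Oldest: Bob at 70

70


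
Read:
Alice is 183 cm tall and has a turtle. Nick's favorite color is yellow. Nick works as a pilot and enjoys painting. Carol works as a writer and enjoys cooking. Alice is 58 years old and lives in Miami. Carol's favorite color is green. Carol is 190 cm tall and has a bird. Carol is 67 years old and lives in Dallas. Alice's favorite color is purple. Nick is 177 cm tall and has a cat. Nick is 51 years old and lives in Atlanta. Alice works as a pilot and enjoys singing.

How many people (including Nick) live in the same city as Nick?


Nick lives in Atlanta. Count = 1

1


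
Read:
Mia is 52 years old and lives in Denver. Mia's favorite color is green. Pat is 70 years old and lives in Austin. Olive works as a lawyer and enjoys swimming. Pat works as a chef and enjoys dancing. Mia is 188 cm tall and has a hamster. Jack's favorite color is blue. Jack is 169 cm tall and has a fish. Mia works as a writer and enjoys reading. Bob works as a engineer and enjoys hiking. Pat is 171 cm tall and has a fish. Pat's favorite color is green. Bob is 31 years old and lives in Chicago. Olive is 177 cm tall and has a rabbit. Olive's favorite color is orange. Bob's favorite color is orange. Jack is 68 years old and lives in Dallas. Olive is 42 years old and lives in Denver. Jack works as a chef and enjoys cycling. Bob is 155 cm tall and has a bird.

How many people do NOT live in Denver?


Not in Denver: 3

3


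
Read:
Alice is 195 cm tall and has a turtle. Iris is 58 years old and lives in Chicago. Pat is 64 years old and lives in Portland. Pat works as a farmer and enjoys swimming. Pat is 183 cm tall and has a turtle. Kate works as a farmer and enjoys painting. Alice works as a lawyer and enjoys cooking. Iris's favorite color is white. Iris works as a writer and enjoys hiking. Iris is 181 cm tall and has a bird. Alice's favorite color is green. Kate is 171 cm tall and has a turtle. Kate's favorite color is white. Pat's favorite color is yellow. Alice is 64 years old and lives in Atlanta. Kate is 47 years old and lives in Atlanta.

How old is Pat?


Pat is 64 years old

64


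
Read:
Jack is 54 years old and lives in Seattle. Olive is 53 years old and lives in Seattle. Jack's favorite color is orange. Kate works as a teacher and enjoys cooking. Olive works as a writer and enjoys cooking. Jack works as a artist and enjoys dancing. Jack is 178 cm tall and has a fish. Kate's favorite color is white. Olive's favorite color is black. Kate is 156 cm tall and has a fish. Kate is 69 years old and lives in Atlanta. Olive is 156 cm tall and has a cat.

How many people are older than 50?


Filter: 3

3


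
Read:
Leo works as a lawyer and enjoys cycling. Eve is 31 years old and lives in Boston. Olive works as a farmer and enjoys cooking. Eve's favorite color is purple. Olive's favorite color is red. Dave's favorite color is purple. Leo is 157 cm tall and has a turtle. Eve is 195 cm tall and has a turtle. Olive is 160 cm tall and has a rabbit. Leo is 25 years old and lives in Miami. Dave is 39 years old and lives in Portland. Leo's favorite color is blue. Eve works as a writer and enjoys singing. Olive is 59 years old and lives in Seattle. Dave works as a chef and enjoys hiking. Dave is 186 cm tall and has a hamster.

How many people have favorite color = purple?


Count: 2

2


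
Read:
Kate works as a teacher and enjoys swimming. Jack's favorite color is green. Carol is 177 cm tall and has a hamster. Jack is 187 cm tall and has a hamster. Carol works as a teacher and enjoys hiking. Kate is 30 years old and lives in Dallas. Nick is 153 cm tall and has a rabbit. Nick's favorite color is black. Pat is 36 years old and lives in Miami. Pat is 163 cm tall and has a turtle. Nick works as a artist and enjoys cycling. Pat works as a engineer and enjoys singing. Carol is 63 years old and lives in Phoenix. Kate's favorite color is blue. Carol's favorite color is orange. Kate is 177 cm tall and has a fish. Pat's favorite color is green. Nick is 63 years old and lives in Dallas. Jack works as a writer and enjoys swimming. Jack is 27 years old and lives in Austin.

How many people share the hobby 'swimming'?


Count: 2

2
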